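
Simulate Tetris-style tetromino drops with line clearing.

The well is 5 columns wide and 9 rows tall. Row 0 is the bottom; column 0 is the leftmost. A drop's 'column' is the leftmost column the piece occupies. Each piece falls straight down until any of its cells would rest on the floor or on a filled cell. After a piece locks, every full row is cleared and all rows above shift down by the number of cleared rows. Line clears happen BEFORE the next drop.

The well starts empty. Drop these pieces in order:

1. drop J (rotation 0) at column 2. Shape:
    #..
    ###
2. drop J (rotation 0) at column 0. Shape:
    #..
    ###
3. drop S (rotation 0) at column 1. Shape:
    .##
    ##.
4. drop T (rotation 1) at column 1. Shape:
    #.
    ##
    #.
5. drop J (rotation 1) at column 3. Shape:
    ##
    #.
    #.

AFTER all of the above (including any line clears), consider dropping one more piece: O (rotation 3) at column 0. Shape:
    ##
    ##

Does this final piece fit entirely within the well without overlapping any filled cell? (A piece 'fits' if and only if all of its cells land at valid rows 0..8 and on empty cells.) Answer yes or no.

Drop 1: J rot0 at col 2 lands with bottom-row=0; cleared 0 line(s) (total 0); column heights now [0 0 2 1 1], max=2
Drop 2: J rot0 at col 0 lands with bottom-row=2; cleared 0 line(s) (total 0); column heights now [4 3 3 1 1], max=4
Drop 3: S rot0 at col 1 lands with bottom-row=3; cleared 0 line(s) (total 0); column heights now [4 4 5 5 1], max=5
Drop 4: T rot1 at col 1 lands with bottom-row=4; cleared 0 line(s) (total 0); column heights now [4 7 6 5 1], max=7
Drop 5: J rot1 at col 3 lands with bottom-row=5; cleared 0 line(s) (total 0); column heights now [4 7 6 8 8], max=8
Test piece O rot3 at col 0 (width 2): heights before test = [4 7 6 8 8]; fits = True

Answer: yes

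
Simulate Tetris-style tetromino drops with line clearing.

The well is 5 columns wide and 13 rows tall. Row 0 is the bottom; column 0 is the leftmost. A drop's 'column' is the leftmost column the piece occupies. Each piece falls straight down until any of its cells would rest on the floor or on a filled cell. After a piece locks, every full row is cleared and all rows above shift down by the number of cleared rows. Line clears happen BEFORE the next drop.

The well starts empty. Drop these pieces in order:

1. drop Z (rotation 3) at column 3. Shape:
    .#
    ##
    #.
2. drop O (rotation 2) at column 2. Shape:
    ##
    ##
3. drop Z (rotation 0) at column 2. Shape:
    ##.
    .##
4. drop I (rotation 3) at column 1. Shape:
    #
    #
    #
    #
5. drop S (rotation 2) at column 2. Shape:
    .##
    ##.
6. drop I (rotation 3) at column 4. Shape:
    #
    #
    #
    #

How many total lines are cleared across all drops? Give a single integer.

Drop 1: Z rot3 at col 3 lands with bottom-row=0; cleared 0 line(s) (total 0); column heights now [0 0 0 2 3], max=3
Drop 2: O rot2 at col 2 lands with bottom-row=2; cleared 0 line(s) (total 0); column heights now [0 0 4 4 3], max=4
Drop 3: Z rot0 at col 2 lands with bottom-row=4; cleared 0 line(s) (total 0); column heights now [0 0 6 6 5], max=6
Drop 4: I rot3 at col 1 lands with bottom-row=0; cleared 0 line(s) (total 0); column heights now [0 4 6 6 5], max=6
Drop 5: S rot2 at col 2 lands with bottom-row=6; cleared 0 line(s) (total 0); column heights now [0 4 7 8 8], max=8
Drop 6: I rot3 at col 4 lands with bottom-row=8; cleared 0 line(s) (total 0); column heights now [0 4 7 8 12], max=12

Answer: 0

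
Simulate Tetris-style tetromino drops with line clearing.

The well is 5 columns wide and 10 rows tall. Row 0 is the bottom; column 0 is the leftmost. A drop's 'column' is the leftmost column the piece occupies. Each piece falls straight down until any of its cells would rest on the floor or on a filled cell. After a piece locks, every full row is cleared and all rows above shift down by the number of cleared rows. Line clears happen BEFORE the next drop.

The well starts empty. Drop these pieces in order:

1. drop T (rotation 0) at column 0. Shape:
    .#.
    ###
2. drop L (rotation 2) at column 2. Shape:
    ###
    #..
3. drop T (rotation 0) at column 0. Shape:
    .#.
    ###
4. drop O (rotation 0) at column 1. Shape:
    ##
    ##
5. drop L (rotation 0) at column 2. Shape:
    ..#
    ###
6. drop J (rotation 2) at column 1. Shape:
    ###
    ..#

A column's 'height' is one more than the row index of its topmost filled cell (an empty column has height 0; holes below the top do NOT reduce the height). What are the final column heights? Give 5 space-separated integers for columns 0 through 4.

Answer: 4 10 10 10 9

Derivation:
Drop 1: T rot0 at col 0 lands with bottom-row=0; cleared 0 line(s) (total 0); column heights now [1 2 1 0 0], max=2
Drop 2: L rot2 at col 2 lands with bottom-row=1; cleared 0 line(s) (total 0); column heights now [1 2 3 3 3], max=3
Drop 3: T rot0 at col 0 lands with bottom-row=3; cleared 0 line(s) (total 0); column heights now [4 5 4 3 3], max=5
Drop 4: O rot0 at col 1 lands with bottom-row=5; cleared 0 line(s) (total 0); column heights now [4 7 7 3 3], max=7
Drop 5: L rot0 at col 2 lands with bottom-row=7; cleared 0 line(s) (total 0); column heights now [4 7 8 8 9], max=9
Drop 6: J rot2 at col 1 lands with bottom-row=8; cleared 0 line(s) (total 0); column heights now [4 10 10 10 9], max=10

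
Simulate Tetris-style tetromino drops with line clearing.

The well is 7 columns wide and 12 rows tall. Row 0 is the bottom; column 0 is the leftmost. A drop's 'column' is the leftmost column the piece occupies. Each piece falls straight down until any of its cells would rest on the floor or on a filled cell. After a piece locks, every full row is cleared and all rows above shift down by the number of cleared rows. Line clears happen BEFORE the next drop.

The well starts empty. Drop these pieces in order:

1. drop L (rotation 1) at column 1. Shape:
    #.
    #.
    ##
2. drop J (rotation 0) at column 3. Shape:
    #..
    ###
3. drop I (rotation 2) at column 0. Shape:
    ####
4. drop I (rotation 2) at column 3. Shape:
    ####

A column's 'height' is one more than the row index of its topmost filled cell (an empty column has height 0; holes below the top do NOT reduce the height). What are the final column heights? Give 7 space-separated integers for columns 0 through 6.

Drop 1: L rot1 at col 1 lands with bottom-row=0; cleared 0 line(s) (total 0); column heights now [0 3 1 0 0 0 0], max=3
Drop 2: J rot0 at col 3 lands with bottom-row=0; cleared 0 line(s) (total 0); column heights now [0 3 1 2 1 1 0], max=3
Drop 3: I rot2 at col 0 lands with bottom-row=3; cleared 0 line(s) (total 0); column heights now [4 4 4 4 1 1 0], max=4
Drop 4: I rot2 at col 3 lands with bottom-row=4; cleared 0 line(s) (total 0); column heights now [4 4 4 5 5 5 5], max=5

Answer: 4 4 4 5 5 5 5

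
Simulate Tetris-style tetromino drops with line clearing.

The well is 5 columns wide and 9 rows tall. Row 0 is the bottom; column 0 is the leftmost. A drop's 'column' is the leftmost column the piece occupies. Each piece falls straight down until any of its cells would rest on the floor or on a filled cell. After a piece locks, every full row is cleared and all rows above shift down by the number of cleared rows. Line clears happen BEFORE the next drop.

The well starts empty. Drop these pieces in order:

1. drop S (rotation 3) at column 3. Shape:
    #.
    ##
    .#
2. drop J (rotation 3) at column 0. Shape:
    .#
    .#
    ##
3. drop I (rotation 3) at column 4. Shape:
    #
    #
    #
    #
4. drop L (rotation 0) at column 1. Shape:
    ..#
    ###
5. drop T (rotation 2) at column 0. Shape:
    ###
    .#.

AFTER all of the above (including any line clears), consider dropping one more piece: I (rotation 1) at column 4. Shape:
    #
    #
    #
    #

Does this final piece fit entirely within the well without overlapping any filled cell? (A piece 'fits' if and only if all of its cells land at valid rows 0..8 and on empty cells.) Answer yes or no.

Answer: no

Derivation:
Drop 1: S rot3 at col 3 lands with bottom-row=0; cleared 0 line(s) (total 0); column heights now [0 0 0 3 2], max=3
Drop 2: J rot3 at col 0 lands with bottom-row=0; cleared 0 line(s) (total 0); column heights now [1 3 0 3 2], max=3
Drop 3: I rot3 at col 4 lands with bottom-row=2; cleared 0 line(s) (total 0); column heights now [1 3 0 3 6], max=6
Drop 4: L rot0 at col 1 lands with bottom-row=3; cleared 0 line(s) (total 0); column heights now [1 4 4 5 6], max=6
Drop 5: T rot2 at col 0 lands with bottom-row=4; cleared 0 line(s) (total 0); column heights now [6 6 6 5 6], max=6
Test piece I rot1 at col 4 (width 1): heights before test = [6 6 6 5 6]; fits = False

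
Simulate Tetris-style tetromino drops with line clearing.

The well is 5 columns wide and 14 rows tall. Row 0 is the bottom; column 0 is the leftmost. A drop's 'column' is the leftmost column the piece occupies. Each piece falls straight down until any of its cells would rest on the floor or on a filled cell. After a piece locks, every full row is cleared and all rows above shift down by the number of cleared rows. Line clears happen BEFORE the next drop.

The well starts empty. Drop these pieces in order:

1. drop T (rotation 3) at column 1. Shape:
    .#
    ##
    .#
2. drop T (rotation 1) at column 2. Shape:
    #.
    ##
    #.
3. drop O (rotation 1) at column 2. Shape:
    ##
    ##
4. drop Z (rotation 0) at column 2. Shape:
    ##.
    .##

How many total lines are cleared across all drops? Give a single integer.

Answer: 0

Derivation:
Drop 1: T rot3 at col 1 lands with bottom-row=0; cleared 0 line(s) (total 0); column heights now [0 2 3 0 0], max=3
Drop 2: T rot1 at col 2 lands with bottom-row=3; cleared 0 line(s) (total 0); column heights now [0 2 6 5 0], max=6
Drop 3: O rot1 at col 2 lands with bottom-row=6; cleared 0 line(s) (total 0); column heights now [0 2 8 8 0], max=8
Drop 4: Z rot0 at col 2 lands with bottom-row=8; cleared 0 line(s) (total 0); column heights now [0 2 10 10 9], max=10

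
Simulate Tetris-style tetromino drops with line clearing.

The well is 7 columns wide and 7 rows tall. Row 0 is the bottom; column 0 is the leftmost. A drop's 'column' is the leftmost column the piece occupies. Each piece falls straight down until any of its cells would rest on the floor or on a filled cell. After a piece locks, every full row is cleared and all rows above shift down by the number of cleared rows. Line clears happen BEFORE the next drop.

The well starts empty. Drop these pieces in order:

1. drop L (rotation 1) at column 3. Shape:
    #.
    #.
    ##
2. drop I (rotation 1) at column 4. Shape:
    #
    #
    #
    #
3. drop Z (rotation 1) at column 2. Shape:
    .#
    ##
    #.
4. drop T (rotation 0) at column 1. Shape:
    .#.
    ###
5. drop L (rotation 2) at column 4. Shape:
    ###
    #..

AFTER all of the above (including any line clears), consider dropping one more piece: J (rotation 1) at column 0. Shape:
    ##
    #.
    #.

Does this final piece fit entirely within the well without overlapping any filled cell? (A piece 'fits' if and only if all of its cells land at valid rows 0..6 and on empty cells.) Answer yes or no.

Answer: yes

Derivation:
Drop 1: L rot1 at col 3 lands with bottom-row=0; cleared 0 line(s) (total 0); column heights now [0 0 0 3 1 0 0], max=3
Drop 2: I rot1 at col 4 lands with bottom-row=1; cleared 0 line(s) (total 0); column heights now [0 0 0 3 5 0 0], max=5
Drop 3: Z rot1 at col 2 lands with bottom-row=2; cleared 0 line(s) (total 0); column heights now [0 0 4 5 5 0 0], max=5
Drop 4: T rot0 at col 1 lands with bottom-row=5; cleared 0 line(s) (total 0); column heights now [0 6 7 6 5 0 0], max=7
Drop 5: L rot2 at col 4 lands with bottom-row=5; cleared 0 line(s) (total 0); column heights now [0 6 7 6 7 7 7], max=7
Test piece J rot1 at col 0 (width 2): heights before test = [0 6 7 6 7 7 7]; fits = True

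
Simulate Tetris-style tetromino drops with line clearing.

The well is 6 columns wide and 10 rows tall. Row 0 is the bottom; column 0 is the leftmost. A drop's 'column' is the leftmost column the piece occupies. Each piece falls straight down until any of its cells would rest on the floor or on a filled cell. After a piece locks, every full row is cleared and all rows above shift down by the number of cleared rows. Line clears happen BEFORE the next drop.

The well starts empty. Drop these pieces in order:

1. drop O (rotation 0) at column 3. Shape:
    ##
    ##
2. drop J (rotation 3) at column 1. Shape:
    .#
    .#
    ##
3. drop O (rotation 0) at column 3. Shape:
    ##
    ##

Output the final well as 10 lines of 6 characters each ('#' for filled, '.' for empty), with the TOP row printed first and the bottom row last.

Drop 1: O rot0 at col 3 lands with bottom-row=0; cleared 0 line(s) (total 0); column heights now [0 0 0 2 2 0], max=2
Drop 2: J rot3 at col 1 lands with bottom-row=0; cleared 0 line(s) (total 0); column heights now [0 1 3 2 2 0], max=3
Drop 3: O rot0 at col 3 lands with bottom-row=2; cleared 0 line(s) (total 0); column heights now [0 1 3 4 4 0], max=4

Answer: ......
......
......
......
......
......
...##.
..###.
..###.
.####.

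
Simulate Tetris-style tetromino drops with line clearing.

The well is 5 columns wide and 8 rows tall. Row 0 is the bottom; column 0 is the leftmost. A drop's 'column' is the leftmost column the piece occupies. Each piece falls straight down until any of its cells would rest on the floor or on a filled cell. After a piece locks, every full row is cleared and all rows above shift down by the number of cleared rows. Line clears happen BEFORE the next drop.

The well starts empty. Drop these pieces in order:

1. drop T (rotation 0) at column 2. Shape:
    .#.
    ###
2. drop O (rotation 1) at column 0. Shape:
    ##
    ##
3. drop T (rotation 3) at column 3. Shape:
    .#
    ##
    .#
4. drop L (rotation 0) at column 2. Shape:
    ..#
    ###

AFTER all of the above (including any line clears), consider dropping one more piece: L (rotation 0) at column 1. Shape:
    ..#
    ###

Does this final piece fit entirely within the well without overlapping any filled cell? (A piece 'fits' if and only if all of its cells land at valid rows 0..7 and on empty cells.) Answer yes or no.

Answer: yes

Derivation:
Drop 1: T rot0 at col 2 lands with bottom-row=0; cleared 0 line(s) (total 0); column heights now [0 0 1 2 1], max=2
Drop 2: O rot1 at col 0 lands with bottom-row=0; cleared 1 line(s) (total 1); column heights now [1 1 0 1 0], max=1
Drop 3: T rot3 at col 3 lands with bottom-row=0; cleared 0 line(s) (total 1); column heights now [1 1 0 2 3], max=3
Drop 4: L rot0 at col 2 lands with bottom-row=3; cleared 0 line(s) (total 1); column heights now [1 1 4 4 5], max=5
Test piece L rot0 at col 1 (width 3): heights before test = [1 1 4 4 5]; fits = True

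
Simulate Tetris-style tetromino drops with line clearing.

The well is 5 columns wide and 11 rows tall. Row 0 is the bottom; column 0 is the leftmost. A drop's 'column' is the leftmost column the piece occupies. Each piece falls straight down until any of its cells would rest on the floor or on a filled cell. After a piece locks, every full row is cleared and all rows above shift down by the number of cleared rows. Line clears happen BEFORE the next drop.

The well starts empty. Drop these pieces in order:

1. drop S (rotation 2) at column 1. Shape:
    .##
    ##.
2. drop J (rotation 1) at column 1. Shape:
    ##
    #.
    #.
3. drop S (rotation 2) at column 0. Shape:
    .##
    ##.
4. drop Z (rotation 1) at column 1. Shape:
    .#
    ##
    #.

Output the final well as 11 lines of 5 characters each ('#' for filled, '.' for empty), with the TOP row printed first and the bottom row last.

Answer: .....
.....
..#..
.##..
.#...
.##..
##...
.##..
.#...
.###.
.##..

Derivation:
Drop 1: S rot2 at col 1 lands with bottom-row=0; cleared 0 line(s) (total 0); column heights now [0 1 2 2 0], max=2
Drop 2: J rot1 at col 1 lands with bottom-row=1; cleared 0 line(s) (total 0); column heights now [0 4 4 2 0], max=4
Drop 3: S rot2 at col 0 lands with bottom-row=4; cleared 0 line(s) (total 0); column heights now [5 6 6 2 0], max=6
Drop 4: Z rot1 at col 1 lands with bottom-row=6; cleared 0 line(s) (total 0); column heights now [5 8 9 2 0], max=9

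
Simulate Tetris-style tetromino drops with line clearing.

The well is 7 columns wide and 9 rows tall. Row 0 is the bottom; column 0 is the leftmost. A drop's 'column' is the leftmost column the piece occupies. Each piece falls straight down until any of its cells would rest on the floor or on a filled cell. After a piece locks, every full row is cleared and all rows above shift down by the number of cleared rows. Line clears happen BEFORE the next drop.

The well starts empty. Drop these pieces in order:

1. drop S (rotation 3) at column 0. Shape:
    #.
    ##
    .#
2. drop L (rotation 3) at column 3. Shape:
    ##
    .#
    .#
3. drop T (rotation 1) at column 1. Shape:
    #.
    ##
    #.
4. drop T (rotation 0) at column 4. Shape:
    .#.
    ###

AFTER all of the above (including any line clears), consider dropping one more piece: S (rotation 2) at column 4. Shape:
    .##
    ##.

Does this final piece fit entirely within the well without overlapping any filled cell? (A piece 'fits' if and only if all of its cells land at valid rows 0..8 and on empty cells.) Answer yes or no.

Drop 1: S rot3 at col 0 lands with bottom-row=0; cleared 0 line(s) (total 0); column heights now [3 2 0 0 0 0 0], max=3
Drop 2: L rot3 at col 3 lands with bottom-row=0; cleared 0 line(s) (total 0); column heights now [3 2 0 3 3 0 0], max=3
Drop 3: T rot1 at col 1 lands with bottom-row=2; cleared 0 line(s) (total 0); column heights now [3 5 4 3 3 0 0], max=5
Drop 4: T rot0 at col 4 lands with bottom-row=3; cleared 0 line(s) (total 0); column heights now [3 5 4 3 4 5 4], max=5
Test piece S rot2 at col 4 (width 3): heights before test = [3 5 4 3 4 5 4]; fits = True

Answer: yes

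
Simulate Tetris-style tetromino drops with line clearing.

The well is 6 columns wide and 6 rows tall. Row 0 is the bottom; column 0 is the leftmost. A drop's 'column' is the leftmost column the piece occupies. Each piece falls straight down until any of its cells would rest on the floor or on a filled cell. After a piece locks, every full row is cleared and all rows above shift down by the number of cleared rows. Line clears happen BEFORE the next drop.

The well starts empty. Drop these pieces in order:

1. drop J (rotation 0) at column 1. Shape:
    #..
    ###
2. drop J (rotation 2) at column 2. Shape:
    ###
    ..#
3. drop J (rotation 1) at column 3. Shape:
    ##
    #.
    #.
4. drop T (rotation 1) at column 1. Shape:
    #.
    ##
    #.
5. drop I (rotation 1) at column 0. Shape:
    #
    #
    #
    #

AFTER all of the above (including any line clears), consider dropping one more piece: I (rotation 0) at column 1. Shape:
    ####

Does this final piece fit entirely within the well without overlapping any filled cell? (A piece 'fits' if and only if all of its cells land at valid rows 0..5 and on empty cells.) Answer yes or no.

Answer: yes

Derivation:
Drop 1: J rot0 at col 1 lands with bottom-row=0; cleared 0 line(s) (total 0); column heights now [0 2 1 1 0 0], max=2
Drop 2: J rot2 at col 2 lands with bottom-row=0; cleared 0 line(s) (total 0); column heights now [0 2 2 2 2 0], max=2
Drop 3: J rot1 at col 3 lands with bottom-row=2; cleared 0 line(s) (total 0); column heights now [0 2 2 5 5 0], max=5
Drop 4: T rot1 at col 1 lands with bottom-row=2; cleared 0 line(s) (total 0); column heights now [0 5 4 5 5 0], max=5
Drop 5: I rot1 at col 0 lands with bottom-row=0; cleared 0 line(s) (total 0); column heights now [4 5 4 5 5 0], max=5
Test piece I rot0 at col 1 (width 4): heights before test = [4 5 4 5 5 0]; fits = True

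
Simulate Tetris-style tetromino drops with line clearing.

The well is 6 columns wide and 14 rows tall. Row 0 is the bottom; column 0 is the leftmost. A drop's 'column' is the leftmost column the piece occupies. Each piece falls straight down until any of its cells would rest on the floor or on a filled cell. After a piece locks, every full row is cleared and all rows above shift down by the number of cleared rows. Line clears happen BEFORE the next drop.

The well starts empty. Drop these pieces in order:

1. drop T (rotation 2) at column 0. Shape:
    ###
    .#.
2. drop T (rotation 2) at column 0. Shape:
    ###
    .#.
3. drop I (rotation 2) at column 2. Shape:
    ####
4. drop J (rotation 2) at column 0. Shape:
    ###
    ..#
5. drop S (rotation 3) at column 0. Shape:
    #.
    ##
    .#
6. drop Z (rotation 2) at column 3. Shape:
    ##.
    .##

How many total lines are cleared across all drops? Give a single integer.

Drop 1: T rot2 at col 0 lands with bottom-row=0; cleared 0 line(s) (total 0); column heights now [2 2 2 0 0 0], max=2
Drop 2: T rot2 at col 0 lands with bottom-row=2; cleared 0 line(s) (total 0); column heights now [4 4 4 0 0 0], max=4
Drop 3: I rot2 at col 2 lands with bottom-row=4; cleared 0 line(s) (total 0); column heights now [4 4 5 5 5 5], max=5
Drop 4: J rot2 at col 0 lands with bottom-row=5; cleared 0 line(s) (total 0); column heights now [7 7 7 5 5 5], max=7
Drop 5: S rot3 at col 0 lands with bottom-row=7; cleared 0 line(s) (total 0); column heights now [10 9 7 5 5 5], max=10
Drop 6: Z rot2 at col 3 lands with bottom-row=5; cleared 0 line(s) (total 0); column heights now [10 9 7 7 7 6], max=10

Answer: 0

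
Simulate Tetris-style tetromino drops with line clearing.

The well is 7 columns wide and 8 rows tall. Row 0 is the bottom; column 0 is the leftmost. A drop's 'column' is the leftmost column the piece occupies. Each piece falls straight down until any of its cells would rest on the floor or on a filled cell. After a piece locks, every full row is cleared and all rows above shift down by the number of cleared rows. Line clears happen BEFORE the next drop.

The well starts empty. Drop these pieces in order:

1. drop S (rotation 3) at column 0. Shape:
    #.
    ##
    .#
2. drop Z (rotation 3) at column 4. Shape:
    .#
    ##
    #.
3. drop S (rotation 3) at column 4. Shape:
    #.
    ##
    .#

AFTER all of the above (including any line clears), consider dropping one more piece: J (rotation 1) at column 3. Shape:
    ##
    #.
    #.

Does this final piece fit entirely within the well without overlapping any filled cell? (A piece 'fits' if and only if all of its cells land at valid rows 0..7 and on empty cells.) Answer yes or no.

Drop 1: S rot3 at col 0 lands with bottom-row=0; cleared 0 line(s) (total 0); column heights now [3 2 0 0 0 0 0], max=3
Drop 2: Z rot3 at col 4 lands with bottom-row=0; cleared 0 line(s) (total 0); column heights now [3 2 0 0 2 3 0], max=3
Drop 3: S rot3 at col 4 lands with bottom-row=3; cleared 0 line(s) (total 0); column heights now [3 2 0 0 6 5 0], max=6
Test piece J rot1 at col 3 (width 2): heights before test = [3 2 0 0 6 5 0]; fits = True

Answer: yes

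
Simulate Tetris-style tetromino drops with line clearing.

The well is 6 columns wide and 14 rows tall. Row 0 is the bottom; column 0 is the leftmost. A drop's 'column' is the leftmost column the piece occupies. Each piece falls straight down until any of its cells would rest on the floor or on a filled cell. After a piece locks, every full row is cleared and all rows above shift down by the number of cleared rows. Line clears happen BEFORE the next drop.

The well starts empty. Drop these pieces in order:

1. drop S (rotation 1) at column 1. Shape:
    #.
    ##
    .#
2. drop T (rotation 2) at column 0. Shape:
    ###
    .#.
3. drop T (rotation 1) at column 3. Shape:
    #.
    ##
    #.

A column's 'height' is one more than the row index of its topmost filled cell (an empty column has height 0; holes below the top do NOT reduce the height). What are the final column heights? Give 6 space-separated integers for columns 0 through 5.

Drop 1: S rot1 at col 1 lands with bottom-row=0; cleared 0 line(s) (total 0); column heights now [0 3 2 0 0 0], max=3
Drop 2: T rot2 at col 0 lands with bottom-row=3; cleared 0 line(s) (total 0); column heights now [5 5 5 0 0 0], max=5
Drop 3: T rot1 at col 3 lands with bottom-row=0; cleared 0 line(s) (total 0); column heights now [5 5 5 3 2 0], max=5

Answer: 5 5 5 3 2 0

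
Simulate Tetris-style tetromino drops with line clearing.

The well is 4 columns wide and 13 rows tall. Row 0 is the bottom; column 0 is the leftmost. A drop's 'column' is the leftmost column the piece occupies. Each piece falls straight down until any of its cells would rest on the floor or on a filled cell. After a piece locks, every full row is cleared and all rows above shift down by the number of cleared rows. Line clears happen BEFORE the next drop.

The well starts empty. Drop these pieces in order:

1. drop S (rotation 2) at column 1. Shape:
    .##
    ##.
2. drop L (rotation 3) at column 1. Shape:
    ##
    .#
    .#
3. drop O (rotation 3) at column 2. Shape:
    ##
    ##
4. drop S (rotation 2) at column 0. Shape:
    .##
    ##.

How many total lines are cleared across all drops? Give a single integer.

Drop 1: S rot2 at col 1 lands with bottom-row=0; cleared 0 line(s) (total 0); column heights now [0 1 2 2], max=2
Drop 2: L rot3 at col 1 lands with bottom-row=2; cleared 0 line(s) (total 0); column heights now [0 5 5 2], max=5
Drop 3: O rot3 at col 2 lands with bottom-row=5; cleared 0 line(s) (total 0); column heights now [0 5 7 7], max=7
Drop 4: S rot2 at col 0 lands with bottom-row=6; cleared 1 line(s) (total 1); column heights now [0 7 7 6], max=7

Answer: 1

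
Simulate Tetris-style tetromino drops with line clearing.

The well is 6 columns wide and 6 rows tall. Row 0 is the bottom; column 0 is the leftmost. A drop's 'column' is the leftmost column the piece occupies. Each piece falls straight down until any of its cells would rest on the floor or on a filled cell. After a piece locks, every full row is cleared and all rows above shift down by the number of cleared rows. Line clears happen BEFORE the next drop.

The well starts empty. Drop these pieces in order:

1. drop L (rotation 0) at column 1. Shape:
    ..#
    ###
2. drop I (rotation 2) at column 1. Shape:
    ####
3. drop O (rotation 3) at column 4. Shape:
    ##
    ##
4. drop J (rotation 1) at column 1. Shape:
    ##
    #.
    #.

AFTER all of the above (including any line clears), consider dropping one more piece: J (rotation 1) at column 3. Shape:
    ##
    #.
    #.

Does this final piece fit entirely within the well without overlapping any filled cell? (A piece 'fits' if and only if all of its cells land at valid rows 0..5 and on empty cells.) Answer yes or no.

Answer: yes

Derivation:
Drop 1: L rot0 at col 1 lands with bottom-row=0; cleared 0 line(s) (total 0); column heights now [0 1 1 2 0 0], max=2
Drop 2: I rot2 at col 1 lands with bottom-row=2; cleared 0 line(s) (total 0); column heights now [0 3 3 3 3 0], max=3
Drop 3: O rot3 at col 4 lands with bottom-row=3; cleared 0 line(s) (total 0); column heights now [0 3 3 3 5 5], max=5
Drop 4: J rot1 at col 1 lands with bottom-row=3; cleared 0 line(s) (total 0); column heights now [0 6 6 3 5 5], max=6
Test piece J rot1 at col 3 (width 2): heights before test = [0 6 6 3 5 5]; fits = True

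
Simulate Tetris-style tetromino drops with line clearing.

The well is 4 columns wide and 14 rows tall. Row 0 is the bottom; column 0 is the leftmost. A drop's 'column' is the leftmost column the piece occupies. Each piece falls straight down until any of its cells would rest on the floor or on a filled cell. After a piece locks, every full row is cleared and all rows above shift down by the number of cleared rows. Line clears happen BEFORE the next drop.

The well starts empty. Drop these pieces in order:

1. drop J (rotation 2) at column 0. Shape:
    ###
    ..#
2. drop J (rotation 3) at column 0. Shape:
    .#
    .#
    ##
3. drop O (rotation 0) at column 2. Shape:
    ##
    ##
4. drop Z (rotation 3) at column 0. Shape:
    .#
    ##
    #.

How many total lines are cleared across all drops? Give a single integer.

Drop 1: J rot2 at col 0 lands with bottom-row=0; cleared 0 line(s) (total 0); column heights now [2 2 2 0], max=2
Drop 2: J rot3 at col 0 lands with bottom-row=2; cleared 0 line(s) (total 0); column heights now [3 5 2 0], max=5
Drop 3: O rot0 at col 2 lands with bottom-row=2; cleared 1 line(s) (total 1); column heights now [2 4 3 3], max=4
Drop 4: Z rot3 at col 0 lands with bottom-row=3; cleared 0 line(s) (total 1); column heights now [5 6 3 3], max=6

Answer: 1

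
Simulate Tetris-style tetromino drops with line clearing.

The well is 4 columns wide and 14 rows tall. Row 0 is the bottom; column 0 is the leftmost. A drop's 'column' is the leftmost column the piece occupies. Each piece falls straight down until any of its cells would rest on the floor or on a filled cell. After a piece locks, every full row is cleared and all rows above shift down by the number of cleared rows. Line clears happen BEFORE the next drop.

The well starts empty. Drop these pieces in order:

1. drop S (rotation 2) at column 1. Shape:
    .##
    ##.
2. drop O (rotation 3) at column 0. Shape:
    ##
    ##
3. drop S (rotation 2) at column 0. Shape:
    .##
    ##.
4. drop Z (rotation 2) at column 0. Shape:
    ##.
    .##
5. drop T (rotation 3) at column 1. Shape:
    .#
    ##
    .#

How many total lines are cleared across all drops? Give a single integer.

Drop 1: S rot2 at col 1 lands with bottom-row=0; cleared 0 line(s) (total 0); column heights now [0 1 2 2], max=2
Drop 2: O rot3 at col 0 lands with bottom-row=1; cleared 1 line(s) (total 1); column heights now [2 2 1 0], max=2
Drop 3: S rot2 at col 0 lands with bottom-row=2; cleared 0 line(s) (total 1); column heights now [3 4 4 0], max=4
Drop 4: Z rot2 at col 0 lands with bottom-row=4; cleared 0 line(s) (total 1); column heights now [6 6 5 0], max=6
Drop 5: T rot3 at col 1 lands with bottom-row=5; cleared 0 line(s) (total 1); column heights now [6 7 8 0], max=8

Answer: 1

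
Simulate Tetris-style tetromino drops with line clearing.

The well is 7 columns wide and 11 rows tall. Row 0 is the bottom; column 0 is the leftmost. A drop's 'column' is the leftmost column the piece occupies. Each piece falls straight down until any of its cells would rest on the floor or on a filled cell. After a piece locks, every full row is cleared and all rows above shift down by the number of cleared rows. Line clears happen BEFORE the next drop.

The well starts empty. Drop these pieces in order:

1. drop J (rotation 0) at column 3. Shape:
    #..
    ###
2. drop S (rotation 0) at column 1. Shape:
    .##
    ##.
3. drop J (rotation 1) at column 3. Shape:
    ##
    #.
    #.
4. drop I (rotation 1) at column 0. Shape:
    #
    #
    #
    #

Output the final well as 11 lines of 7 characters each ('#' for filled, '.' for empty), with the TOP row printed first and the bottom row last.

Drop 1: J rot0 at col 3 lands with bottom-row=0; cleared 0 line(s) (total 0); column heights now [0 0 0 2 1 1 0], max=2
Drop 2: S rot0 at col 1 lands with bottom-row=1; cleared 0 line(s) (total 0); column heights now [0 2 3 3 1 1 0], max=3
Drop 3: J rot1 at col 3 lands with bottom-row=3; cleared 0 line(s) (total 0); column heights now [0 2 3 6 6 1 0], max=6
Drop 4: I rot1 at col 0 lands with bottom-row=0; cleared 0 line(s) (total 0); column heights now [4 2 3 6 6 1 0], max=6

Answer: .......
.......
.......
.......
.......
...##..
...#...
#..#...
#.##...
####...
#..###.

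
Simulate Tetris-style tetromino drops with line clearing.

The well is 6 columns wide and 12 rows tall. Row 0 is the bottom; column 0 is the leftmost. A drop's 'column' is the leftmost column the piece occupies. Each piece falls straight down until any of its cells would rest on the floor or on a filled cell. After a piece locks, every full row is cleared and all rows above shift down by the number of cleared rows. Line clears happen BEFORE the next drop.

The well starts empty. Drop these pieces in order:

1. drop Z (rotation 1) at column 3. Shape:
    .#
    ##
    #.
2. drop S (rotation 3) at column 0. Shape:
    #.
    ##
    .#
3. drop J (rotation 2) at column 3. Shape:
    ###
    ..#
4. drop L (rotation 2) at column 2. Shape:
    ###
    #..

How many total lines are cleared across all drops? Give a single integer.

Drop 1: Z rot1 at col 3 lands with bottom-row=0; cleared 0 line(s) (total 0); column heights now [0 0 0 2 3 0], max=3
Drop 2: S rot3 at col 0 lands with bottom-row=0; cleared 0 line(s) (total 0); column heights now [3 2 0 2 3 0], max=3
Drop 3: J rot2 at col 3 lands with bottom-row=2; cleared 0 line(s) (total 0); column heights now [3 2 0 4 4 4], max=4
Drop 4: L rot2 at col 2 lands with bottom-row=3; cleared 0 line(s) (total 0); column heights now [3 2 5 5 5 4], max=5

Answer: 0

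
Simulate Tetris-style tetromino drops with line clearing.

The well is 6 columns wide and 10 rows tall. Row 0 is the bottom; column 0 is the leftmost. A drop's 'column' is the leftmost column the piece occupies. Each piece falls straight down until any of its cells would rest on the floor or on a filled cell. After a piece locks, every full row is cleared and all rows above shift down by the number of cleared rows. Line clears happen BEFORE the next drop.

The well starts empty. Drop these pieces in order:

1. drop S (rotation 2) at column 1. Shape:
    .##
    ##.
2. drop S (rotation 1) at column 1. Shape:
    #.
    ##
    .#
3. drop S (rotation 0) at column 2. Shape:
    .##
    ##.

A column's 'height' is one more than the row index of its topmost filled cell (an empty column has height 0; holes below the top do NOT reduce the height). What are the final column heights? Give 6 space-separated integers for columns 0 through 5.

Drop 1: S rot2 at col 1 lands with bottom-row=0; cleared 0 line(s) (total 0); column heights now [0 1 2 2 0 0], max=2
Drop 2: S rot1 at col 1 lands with bottom-row=2; cleared 0 line(s) (total 0); column heights now [0 5 4 2 0 0], max=5
Drop 3: S rot0 at col 2 lands with bottom-row=4; cleared 0 line(s) (total 0); column heights now [0 5 5 6 6 0], max=6

Answer: 0 5 5 6 6 0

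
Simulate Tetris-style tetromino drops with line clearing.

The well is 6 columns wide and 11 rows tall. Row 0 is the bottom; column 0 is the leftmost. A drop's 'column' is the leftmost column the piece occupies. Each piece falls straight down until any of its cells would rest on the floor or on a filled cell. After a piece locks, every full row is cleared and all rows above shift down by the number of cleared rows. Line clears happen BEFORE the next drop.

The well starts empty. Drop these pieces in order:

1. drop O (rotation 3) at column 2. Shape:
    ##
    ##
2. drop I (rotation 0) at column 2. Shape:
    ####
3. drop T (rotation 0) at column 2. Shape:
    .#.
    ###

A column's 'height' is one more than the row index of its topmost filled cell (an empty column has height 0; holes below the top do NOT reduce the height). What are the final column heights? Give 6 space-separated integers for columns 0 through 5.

Answer: 0 0 4 5 4 3

Derivation:
Drop 1: O rot3 at col 2 lands with bottom-row=0; cleared 0 line(s) (total 0); column heights now [0 0 2 2 0 0], max=2
Drop 2: I rot0 at col 2 lands with bottom-row=2; cleared 0 line(s) (total 0); column heights now [0 0 3 3 3 3], max=3
Drop 3: T rot0 at col 2 lands with bottom-row=3; cleared 0 line(s) (total 0); column heights now [0 0 4 5 4 3], max=5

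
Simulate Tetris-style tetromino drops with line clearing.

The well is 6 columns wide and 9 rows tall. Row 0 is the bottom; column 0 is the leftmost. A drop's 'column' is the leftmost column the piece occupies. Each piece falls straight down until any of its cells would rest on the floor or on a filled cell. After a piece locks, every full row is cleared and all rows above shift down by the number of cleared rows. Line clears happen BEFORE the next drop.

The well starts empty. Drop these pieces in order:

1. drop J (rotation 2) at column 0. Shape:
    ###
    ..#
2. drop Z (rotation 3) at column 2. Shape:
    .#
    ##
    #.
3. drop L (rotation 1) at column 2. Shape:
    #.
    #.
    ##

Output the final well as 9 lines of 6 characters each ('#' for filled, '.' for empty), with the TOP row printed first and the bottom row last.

Drop 1: J rot2 at col 0 lands with bottom-row=0; cleared 0 line(s) (total 0); column heights now [2 2 2 0 0 0], max=2
Drop 2: Z rot3 at col 2 lands with bottom-row=2; cleared 0 line(s) (total 0); column heights now [2 2 4 5 0 0], max=5
Drop 3: L rot1 at col 2 lands with bottom-row=5; cleared 0 line(s) (total 0); column heights now [2 2 8 6 0 0], max=8

Answer: ......
..#...
..#...
..##..
...#..
..##..
..#...
###...
..#...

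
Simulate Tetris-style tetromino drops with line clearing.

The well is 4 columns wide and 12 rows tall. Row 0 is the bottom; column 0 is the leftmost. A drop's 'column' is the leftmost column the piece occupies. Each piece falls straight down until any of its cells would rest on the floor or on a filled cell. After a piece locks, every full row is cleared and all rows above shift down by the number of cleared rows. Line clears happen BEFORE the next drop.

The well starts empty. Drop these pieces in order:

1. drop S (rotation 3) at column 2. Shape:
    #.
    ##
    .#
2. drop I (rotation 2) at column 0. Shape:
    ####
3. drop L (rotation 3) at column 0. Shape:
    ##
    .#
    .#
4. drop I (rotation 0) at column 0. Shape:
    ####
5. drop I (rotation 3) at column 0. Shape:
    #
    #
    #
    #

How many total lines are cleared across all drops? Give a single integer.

Answer: 2

Derivation:
Drop 1: S rot3 at col 2 lands with bottom-row=0; cleared 0 line(s) (total 0); column heights now [0 0 3 2], max=3
Drop 2: I rot2 at col 0 lands with bottom-row=3; cleared 1 line(s) (total 1); column heights now [0 0 3 2], max=3
Drop 3: L rot3 at col 0 lands with bottom-row=0; cleared 0 line(s) (total 1); column heights now [3 3 3 2], max=3
Drop 4: I rot0 at col 0 lands with bottom-row=3; cleared 1 line(s) (total 2); column heights now [3 3 3 2], max=3
Drop 5: I rot3 at col 0 lands with bottom-row=3; cleared 0 line(s) (total 2); column heights now [7 3 3 2], max=7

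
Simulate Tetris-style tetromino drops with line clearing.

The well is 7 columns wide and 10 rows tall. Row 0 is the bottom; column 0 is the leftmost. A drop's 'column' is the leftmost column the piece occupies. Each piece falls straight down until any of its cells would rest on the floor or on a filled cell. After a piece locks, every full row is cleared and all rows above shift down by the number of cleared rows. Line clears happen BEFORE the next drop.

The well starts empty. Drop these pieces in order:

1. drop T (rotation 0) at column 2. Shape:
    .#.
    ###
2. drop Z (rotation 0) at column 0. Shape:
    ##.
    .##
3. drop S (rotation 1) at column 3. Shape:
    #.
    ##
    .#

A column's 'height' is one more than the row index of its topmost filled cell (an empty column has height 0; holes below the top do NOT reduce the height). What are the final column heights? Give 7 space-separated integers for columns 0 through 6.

Answer: 3 3 2 4 3 0 0

Derivation:
Drop 1: T rot0 at col 2 lands with bottom-row=0; cleared 0 line(s) (total 0); column heights now [0 0 1 2 1 0 0], max=2
Drop 2: Z rot0 at col 0 lands with bottom-row=1; cleared 0 line(s) (total 0); column heights now [3 3 2 2 1 0 0], max=3
Drop 3: S rot1 at col 3 lands with bottom-row=1; cleared 0 line(s) (total 0); column heights now [3 3 2 4 3 0 0], max=4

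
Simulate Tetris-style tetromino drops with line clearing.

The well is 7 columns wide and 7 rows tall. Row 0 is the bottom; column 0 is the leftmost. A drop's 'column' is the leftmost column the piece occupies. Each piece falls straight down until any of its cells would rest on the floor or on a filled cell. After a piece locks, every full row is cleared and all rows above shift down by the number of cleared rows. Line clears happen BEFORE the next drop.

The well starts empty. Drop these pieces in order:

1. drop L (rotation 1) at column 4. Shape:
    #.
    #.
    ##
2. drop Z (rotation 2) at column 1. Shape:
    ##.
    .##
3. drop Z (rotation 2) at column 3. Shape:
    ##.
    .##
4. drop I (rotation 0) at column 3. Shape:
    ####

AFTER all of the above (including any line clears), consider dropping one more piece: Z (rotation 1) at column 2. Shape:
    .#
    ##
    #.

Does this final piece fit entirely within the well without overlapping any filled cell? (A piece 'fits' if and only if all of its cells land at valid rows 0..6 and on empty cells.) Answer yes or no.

Answer: no

Derivation:
Drop 1: L rot1 at col 4 lands with bottom-row=0; cleared 0 line(s) (total 0); column heights now [0 0 0 0 3 1 0], max=3
Drop 2: Z rot2 at col 1 lands with bottom-row=0; cleared 0 line(s) (total 0); column heights now [0 2 2 1 3 1 0], max=3
Drop 3: Z rot2 at col 3 lands with bottom-row=3; cleared 0 line(s) (total 0); column heights now [0 2 2 5 5 4 0], max=5
Drop 4: I rot0 at col 3 lands with bottom-row=5; cleared 0 line(s) (total 0); column heights now [0 2 2 6 6 6 6], max=6
Test piece Z rot1 at col 2 (width 2): heights before test = [0 2 2 6 6 6 6]; fits = False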